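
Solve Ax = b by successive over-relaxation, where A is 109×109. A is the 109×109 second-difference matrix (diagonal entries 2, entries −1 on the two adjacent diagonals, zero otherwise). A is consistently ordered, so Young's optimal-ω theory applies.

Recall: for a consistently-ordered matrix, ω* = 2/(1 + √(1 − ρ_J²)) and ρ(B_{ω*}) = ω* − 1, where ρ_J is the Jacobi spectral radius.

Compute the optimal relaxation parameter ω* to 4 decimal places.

ω* = 1.9445

½·tridiag(1,0,1) at n=109: λ_k = cos(kπ/110); max |λ| at k=1 ⇒ ρ_J = cos(π/110) ≈ 0.9996.
√(1−ρ_J²) = |sin(π/110)| = 0.02856
ω* = 2 / (1 + 0.02856) = 2 / 1.02856 ≈ 1.9445.
[ρ_SOR] ω* − 1 = 0.9445.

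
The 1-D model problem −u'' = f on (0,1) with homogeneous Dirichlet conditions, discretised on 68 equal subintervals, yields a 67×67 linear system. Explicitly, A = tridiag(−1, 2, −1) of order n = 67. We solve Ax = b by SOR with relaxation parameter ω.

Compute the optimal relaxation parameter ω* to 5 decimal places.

ω* = 1.91171

spectrum of D⁻¹(L+U) = {cos(kπ/68) : 1≤k≤67}; ρ_J = cos(π/68) = 0.99893.
√(1−ρ_J²) = |sin(π/68)| = 0.046183
ω* = 2 / (1 + 0.046183) = 2 / 1.046183 ≈ 1.91171.
ρ_SOR = ω* − 1 = 1.91171 − 1 = 0.91171.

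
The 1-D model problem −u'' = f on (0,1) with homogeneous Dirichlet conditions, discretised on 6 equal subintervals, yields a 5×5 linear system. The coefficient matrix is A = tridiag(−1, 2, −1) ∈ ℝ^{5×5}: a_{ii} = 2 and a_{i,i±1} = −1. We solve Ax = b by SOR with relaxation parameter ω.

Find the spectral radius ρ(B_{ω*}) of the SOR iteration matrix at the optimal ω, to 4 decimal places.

B_J for the 5×5 system has eigenvalues cos(kπ/6); ρ_J = cos(π/6) = 0.8660.
√(1−ρ_J²) = |sin(π/6)| = 0.50000
Then 2/(1+√(1−ρ_J²)) = 2/(1+0.50000); ω* = 2/1.50000 = 1.3333.
[ρ_SOR] ω* − 1 = 0.3333.

ρ_SOR = 0.3333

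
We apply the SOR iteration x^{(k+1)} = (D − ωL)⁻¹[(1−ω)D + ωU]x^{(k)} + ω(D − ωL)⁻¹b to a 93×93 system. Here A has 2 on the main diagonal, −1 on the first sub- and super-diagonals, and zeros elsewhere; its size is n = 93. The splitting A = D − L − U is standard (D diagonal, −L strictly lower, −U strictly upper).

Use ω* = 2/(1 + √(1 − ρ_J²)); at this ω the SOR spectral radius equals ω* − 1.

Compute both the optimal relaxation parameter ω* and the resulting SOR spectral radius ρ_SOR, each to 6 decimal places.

ω* = 1.935331, ρ_SOR = 0.935331

n=93: λ(B_J) = 1 − λ(A)/2 = cos(kπ/94); k=1 gives ρ_J = 0.999442.
√(1−ρ_J²) = |sin(π/94)| = 0.0334150
ω* = 2 / (1 + 0.0334150) = 2 / 1.0334150 ≈ 1.935331.
ρ_SOR = ω* − 1 = 1.935331 − 1 = 0.935331.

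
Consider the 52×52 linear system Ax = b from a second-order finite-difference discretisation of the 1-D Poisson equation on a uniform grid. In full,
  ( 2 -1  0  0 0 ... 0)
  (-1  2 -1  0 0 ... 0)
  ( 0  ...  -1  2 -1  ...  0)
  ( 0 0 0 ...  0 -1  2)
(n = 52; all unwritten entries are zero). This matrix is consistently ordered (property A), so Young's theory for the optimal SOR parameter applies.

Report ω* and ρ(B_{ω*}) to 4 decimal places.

ω* = 1.8881, ρ_SOR = 0.8881

With n=52, ρ(Jacobi) = cos(π/53) = 0.9982.
1 − cos²(π/53) = sin²(π/53) ⇒ √(1−ρ_J²) = sin(π/53) = 0.05924.
ω* = 2/(1+0.05924) = 1.8881
ρ_SOR = ω* − 1 = 1.8881 − 1 = 0.8881.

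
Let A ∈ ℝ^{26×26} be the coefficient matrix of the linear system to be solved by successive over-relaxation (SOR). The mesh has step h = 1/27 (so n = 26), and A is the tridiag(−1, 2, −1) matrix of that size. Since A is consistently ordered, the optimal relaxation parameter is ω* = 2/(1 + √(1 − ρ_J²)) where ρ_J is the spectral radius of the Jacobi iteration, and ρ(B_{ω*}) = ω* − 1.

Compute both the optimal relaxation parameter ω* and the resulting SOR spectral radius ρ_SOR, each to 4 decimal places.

n=26: λ(B_J) = 1 − λ(A)/2 = cos(kπ/27); k=1 gives ρ_J = 0.9932.
√(1−ρ_J²) simplifies to sin(π/27) = 0.11609.
Then 2/(1+√(1−ρ_J²)) = 2/(1+0.11609); ω* = 2/1.11609 = 1.7920.
ρ_SOR = ω* − 1 ≈ 0.7920.

ω* = 1.7920, ρ_SOR = 0.7920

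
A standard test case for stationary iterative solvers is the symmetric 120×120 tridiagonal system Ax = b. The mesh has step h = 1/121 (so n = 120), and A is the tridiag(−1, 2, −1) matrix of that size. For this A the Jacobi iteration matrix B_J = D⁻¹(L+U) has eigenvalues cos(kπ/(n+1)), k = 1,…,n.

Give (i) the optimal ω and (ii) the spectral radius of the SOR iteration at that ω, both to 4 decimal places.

ω* = 1.9494, ρ_SOR = 0.9494

½·tridiag(1,0,1) at n=120: λ_k = cos(kπ/121); max |λ| at k=1 ⇒ ρ_J = cos(π/121) ≈ 0.9997.
√(1−ρ_J²) = |sin(π/121)| = 0.02596
Young: ω* = 2/(1+√(1−ρ_J²)) = 2/(1+0.02596) = 2/1.02596 = 1.9494.
ρ_SOR = ω* − 1 = 1.9494 − 1 = 0.9494.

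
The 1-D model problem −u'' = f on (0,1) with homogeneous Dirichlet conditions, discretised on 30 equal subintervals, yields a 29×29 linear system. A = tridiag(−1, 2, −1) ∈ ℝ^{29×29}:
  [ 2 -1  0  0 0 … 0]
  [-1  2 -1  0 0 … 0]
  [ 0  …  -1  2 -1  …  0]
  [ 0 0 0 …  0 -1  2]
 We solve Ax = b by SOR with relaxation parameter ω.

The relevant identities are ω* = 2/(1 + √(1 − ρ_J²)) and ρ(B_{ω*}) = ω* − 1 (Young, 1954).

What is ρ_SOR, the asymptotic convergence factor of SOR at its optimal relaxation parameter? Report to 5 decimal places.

n=29: λ(B_J) = 1 − λ(A)/2 = cos(kπ/30); k=1 gives ρ_J = 0.99452.
1 − cos²(π/30) = sin²(π/30) ⇒ √(1−ρ_J²) = sin(π/30) = 0.104528.
So ω* = 2/1.104528 = 1.81073 (Young).
ρ(B_{ω*}) = ω*−1 = 0.81073

ρ_SOR = 0.81073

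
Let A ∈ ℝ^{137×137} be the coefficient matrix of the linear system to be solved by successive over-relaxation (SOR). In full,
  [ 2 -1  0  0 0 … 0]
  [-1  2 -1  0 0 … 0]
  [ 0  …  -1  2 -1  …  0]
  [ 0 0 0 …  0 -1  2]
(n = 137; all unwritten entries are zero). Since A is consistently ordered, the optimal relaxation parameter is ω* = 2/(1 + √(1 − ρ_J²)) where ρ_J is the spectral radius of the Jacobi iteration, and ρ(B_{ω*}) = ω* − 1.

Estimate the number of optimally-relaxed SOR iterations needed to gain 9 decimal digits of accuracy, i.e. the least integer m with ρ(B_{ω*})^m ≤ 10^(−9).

m = 456

spectrum of D⁻¹(L+U) = {cos(kπ/138) : 1≤k≤137}; ρ_J = cos(π/138) = 0.9997409.
√(1−ρ_J²) simplifies to sin(π/138) = 0.0227632.
ω* = 2/(1+0.0227632) = 1.9554869
ρ_SOR = ω* − 1 ≈ 0.9554869.
m ≥ 9·ln10 / (−ln 0.9554869) = 455.115; smallest integer m = 456.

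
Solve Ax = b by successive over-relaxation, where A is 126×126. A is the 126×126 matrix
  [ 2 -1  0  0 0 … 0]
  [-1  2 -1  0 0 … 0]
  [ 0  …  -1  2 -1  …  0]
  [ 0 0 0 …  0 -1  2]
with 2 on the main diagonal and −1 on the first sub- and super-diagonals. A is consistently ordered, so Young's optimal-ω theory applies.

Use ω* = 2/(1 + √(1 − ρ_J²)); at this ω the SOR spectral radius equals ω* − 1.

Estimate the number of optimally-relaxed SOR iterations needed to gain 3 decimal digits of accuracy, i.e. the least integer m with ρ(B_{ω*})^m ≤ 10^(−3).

m = 140

n=126: λ(B_J) = 1 − λ(A)/2 = cos(kπ/127); k=1 gives ρ_J = 0.9996941.
1 − cos²(π/127) = sin²(π/127) ⇒ √(1−ρ_J²) = sin(π/127) = 0.0247344.
[ω*] 2 ÷ (1 + 0.0247344) = 2 ÷ 1.0247344 = 1.9517252.
ρ(B_{ω*}) = ω*−1 = 0.9517252
ρ_SOR^m ≤ 10^(−3) ⇔ m ≥ 3·ln10/(−ln 0.9517252) = 6.90776/0.0494789 = 139.610; m = ⌈139.610⌉ = 140.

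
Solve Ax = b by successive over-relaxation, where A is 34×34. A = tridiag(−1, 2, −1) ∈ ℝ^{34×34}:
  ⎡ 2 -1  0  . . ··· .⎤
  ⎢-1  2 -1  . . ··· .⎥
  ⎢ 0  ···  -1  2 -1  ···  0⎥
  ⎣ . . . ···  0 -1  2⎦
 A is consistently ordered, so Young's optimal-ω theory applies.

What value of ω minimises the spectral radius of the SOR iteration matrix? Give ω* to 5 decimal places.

ω* = 1.83547

With n=34, ρ(Jacobi) = cos(π/35) = 0.99597.
1 − cos²(π/35) = sin²(π/35) ⇒ √(1−ρ_J²) = sin(π/35) = 0.089639.
ω* = 2/(1 + 0.089639) = 2/1.089639 = 1.83547.
[ρ_SOR] ω* − 1 = 0.83547.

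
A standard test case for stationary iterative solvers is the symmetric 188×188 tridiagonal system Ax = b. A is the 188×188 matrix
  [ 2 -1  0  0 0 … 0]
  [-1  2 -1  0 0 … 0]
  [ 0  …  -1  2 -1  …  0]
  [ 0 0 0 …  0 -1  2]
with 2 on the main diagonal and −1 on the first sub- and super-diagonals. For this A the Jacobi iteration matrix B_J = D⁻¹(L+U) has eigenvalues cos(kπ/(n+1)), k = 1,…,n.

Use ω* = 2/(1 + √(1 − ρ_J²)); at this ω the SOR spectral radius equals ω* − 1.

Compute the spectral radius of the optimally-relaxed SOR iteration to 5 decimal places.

ρ_SOR = 0.96730

[ρ_J] n=188: ρ(B_J) = cos(π/(n+1)) = cos(π/189) = 0.99986.
√(1−ρ_J²) simplifies to sin(π/189) = 0.016621.
So ω* = 2/1.016621 = 1.96730 (Young).
ρ_SOR = ω* − 1 ≈ 0.96730.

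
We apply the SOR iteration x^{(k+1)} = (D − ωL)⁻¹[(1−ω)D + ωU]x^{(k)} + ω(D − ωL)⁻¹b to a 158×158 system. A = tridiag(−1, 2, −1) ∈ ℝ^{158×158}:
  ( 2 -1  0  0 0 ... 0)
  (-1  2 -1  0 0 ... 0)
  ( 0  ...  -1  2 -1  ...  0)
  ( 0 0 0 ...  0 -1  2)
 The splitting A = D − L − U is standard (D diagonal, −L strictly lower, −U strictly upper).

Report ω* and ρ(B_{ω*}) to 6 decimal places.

With n=158, ρ(Jacobi) = cos(π/159) = 0.999805.
√(1−ρ_J²) simplifies to sin(π/159) = 0.0197572.
ω* = 2/(1 + 0.0197572) = 2/1.0197572 = 1.961251.
[ρ_SOR] ω* − 1 = 0.961251.

ω* = 1.961251, ρ_SOR = 0.961251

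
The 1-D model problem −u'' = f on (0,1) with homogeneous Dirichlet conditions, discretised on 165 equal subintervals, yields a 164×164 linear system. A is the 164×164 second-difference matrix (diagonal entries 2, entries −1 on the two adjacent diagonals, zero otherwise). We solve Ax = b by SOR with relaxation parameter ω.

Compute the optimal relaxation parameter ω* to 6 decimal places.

spectrum of D⁻¹(L+U) = {cos(kπ/165) : 1≤k≤164}; ρ_J = cos(π/165) = 0.999819.
root = sin(π/165) = 0.0190388  (since 1−cos² = sin²).
ω* = 2/(1+0.0190388) = 1.962634
ρ_SOR = ω* − 1 ≈ 0.962634.

ω* = 1.962634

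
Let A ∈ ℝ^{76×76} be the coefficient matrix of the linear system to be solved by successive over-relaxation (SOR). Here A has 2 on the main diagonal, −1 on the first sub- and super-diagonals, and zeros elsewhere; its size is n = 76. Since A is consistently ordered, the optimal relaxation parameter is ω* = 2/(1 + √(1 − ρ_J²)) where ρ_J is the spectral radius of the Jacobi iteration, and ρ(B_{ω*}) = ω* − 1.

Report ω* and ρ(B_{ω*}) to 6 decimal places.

ω* = 1.921620, ρ_SOR = 0.921620

n=76: λ(B_J) = 1 − λ(A)/2 = cos(kπ/77); k=1 gives ρ_J = 0.999168.
√(1−ρ_J²) simplifies to sin(π/77) = 0.0407886.
ω* = 2/(1 + 0.0407886) = 2/1.0407886 = 1.921620.
Hence ρ(B_{ω*}) = 1.921620 − 1 = 0.921620.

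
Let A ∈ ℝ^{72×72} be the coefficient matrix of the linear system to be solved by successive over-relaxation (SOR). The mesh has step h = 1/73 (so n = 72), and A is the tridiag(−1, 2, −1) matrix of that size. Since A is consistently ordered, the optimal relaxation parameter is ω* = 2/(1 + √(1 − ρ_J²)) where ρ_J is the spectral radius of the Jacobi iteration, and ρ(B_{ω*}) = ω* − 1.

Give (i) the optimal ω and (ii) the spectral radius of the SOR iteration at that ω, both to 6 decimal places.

ω* = 1.917505, ρ_SOR = 0.917505

[ρ_J] n=72: ρ(B_J) = cos(π/(n+1)) = cos(π/73) = 0.999074.
1 − cos²(π/73) = sin²(π/73) ⇒ √(1−ρ_J²) = sin(π/73) = 0.0430222.
Then 2/(1+√(1−ρ_J²)) = 2/(1+0.0430222); ω* = 2/1.0430222 = 1.917505.
Hence ρ(B_{ω*}) = 1.917505 − 1 = 0.917505.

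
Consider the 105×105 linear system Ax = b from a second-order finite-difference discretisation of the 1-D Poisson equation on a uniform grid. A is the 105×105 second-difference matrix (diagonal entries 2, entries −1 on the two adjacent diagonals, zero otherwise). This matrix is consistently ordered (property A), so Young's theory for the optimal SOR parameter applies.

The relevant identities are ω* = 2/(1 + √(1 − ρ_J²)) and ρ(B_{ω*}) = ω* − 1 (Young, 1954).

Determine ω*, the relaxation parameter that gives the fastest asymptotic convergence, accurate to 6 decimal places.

ω* = 1.942439

spectrum of D⁻¹(L+U) = {cos(kπ/106) : 1≤k≤105}; ρ_J = cos(π/106) = 0.999561.
√(1 − cos²(π/106)) = sin(π/106) ≈ 0.0296333.
ω* = 2 / (1 + 0.0296333) = 2 / 1.0296333 ≈ 1.942439.
ρ_SOR = ω* − 1 = 1.942439 − 1 = 0.942439.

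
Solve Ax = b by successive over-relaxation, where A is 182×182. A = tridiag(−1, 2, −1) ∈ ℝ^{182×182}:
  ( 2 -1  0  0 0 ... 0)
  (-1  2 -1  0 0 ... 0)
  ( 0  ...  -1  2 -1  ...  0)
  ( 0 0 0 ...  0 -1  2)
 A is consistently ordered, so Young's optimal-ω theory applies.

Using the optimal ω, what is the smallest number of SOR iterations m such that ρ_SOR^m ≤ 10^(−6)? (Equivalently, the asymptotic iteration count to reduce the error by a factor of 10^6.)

m = 403

½·tridiag(1,0,1) at n=182: λ_k = cos(kπ/183); max |λ| at k=1 ⇒ ρ_J = cos(π/183) ≈ 0.9998526.
root = sin(π/183) = 0.0171663  (since 1−cos² = sin²).
Then 2/(1+√(1−ρ_J²)) = 2/(1+0.0171663); ω* = 2/1.0171663 = 1.9662468.
and ρ(B_{ω*}) = 1.9662468 − 1 = 0.9662468.
Need (0.9662468)^m ≤ 10^(−6): m ≥ 6·ln10/|ln 0.9662468| = 13.8155/0.034336 = 402.362 ⇒ m = 403.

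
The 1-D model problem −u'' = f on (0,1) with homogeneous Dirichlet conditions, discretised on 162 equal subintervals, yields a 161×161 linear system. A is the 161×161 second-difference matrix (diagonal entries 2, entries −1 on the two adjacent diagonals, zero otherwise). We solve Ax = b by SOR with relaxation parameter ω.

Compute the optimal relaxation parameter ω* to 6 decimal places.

n=161: λ(B_J) = 1 − λ(A)/2 = cos(kπ/162); k=1 gives ρ_J = 0.999812.
√(1 − cos²(π/162)) = sin(π/162) ≈ 0.0193913.
[ω*] 2 ÷ (1 + 0.0193913) = 2 ÷ 1.0193913 = 1.961955.
ρ_SOR = ω* − 1 ≈ 0.961955.

ω* = 1.961955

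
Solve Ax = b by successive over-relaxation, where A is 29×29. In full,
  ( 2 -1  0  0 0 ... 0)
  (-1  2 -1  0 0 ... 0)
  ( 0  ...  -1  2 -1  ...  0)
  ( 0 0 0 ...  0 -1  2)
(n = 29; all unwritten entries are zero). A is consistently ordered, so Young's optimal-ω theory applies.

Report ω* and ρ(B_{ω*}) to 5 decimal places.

ω* = 1.81073, ρ_SOR = 0.81073

n=29: λ(B_J) = 1 − λ(A)/2 = cos(kπ/30); k=1 gives ρ_J = 0.99452.
√(1−ρ_J²) = |sin(π/30)| = 0.104528
Then 2/(1+√(1−ρ_J²)) = 2/(1+0.104528); ω* = 2/1.104528 = 1.81073.
[ρ_SOR] ω* − 1 = 0.81073.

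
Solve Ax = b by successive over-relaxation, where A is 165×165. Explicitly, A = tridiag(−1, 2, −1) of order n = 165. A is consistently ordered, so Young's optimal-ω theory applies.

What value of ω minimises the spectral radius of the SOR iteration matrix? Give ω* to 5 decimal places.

ω* = 1.96285

½·tridiag(1,0,1) at n=165: λ_k = cos(kπ/166); max |λ| at k=1 ⇒ ρ_J = cos(π/166) ≈ 0.99982.
root = sin(π/166) = 0.018924  (since 1−cos² = sin²).
[ω*] 2 ÷ (1 + 0.018924) = 2 ÷ 1.018924 = 1.96285.
At ω = 1.96285 every |λ(B_ω)| = ω−1, so ρ_SOR = 0.96285.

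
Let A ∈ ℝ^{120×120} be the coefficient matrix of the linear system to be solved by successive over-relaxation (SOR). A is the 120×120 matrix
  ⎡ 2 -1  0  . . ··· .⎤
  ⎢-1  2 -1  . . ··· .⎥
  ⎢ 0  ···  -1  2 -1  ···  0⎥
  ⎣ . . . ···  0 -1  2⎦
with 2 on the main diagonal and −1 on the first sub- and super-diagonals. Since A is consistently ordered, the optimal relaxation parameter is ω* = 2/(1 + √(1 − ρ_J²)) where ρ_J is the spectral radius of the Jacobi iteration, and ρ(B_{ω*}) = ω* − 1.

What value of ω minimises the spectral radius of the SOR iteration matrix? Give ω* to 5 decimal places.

ω* = 1.94939

n=120: λ(B_J) = 1 − λ(A)/2 = cos(kπ/121); k=1 gives ρ_J = 0.99966.
√(1−ρ_J²) = |sin(π/121)| = 0.025961
ω* = 2 / (1 + 0.025961) = 2 / 1.025961 ≈ 1.94939.
and ρ(B_{ω*}) = 1.94939 − 1 = 0.94939.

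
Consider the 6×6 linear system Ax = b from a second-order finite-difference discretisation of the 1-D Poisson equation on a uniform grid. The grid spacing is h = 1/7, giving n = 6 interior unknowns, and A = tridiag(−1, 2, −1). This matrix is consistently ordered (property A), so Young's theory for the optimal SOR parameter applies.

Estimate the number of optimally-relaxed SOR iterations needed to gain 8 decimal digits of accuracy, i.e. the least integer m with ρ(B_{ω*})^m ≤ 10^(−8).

m = 20

n=6: λ(B_J) = 1 − λ(A)/2 = cos(kπ/7); k=1 gives ρ_J = 0.9009689.
√(1−ρ_J²) simplifies to sin(π/7) = 0.4338837.
Then 2/(1+√(1−ρ_J²)) = 2/(1+0.4338837); ω* = 2/1.4338837 = 1.3948133.
ρ_SOR = ω* − 1 = 1.3948133 − 1 = 0.3948133.
(0.3948133)^m ≤ 10^{−8}  ⇒  m·ln(0.3948133) ≤ −8·ln10  ⇒  m ≥ 19.821  ⇒  m = 20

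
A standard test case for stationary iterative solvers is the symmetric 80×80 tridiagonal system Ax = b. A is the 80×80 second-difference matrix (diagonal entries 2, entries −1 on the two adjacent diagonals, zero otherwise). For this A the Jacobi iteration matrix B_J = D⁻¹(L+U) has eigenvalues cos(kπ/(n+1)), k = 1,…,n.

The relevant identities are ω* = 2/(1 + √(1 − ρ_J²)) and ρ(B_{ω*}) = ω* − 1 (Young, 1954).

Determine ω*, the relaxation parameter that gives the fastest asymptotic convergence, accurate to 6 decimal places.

ω* = 1.925344

[ρ_J] n=80: ρ(B_J) = cos(π/(n+1)) = cos(π/81) = 0.999248.
√(1−ρ_J²) simplifies to sin(π/81) = 0.0387754.
ω* = 2 / (1 + 0.0387754) = 2 / 1.0387754 ≈ 1.925344.
At ω = 1.925344 every |λ(B_ω)| = ω−1, so ρ_SOR = 0.925344.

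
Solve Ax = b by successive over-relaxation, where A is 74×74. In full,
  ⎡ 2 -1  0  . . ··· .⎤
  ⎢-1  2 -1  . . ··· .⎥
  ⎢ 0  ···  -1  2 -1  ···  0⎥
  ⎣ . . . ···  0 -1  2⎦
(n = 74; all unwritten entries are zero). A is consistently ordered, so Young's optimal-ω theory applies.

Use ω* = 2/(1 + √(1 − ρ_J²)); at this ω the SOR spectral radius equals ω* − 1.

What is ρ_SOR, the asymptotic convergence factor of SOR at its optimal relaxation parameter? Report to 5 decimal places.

B_J for the 74×74 system has eigenvalues cos(kπ/75); ρ_J = cos(π/75) = 0.99912.
√(1−ρ_J²) simplifies to sin(π/75) = 0.041876.
Then 2/(1+√(1−ρ_J²)) = 2/(1+0.041876); ω* = 2/1.041876 = 1.91961.
Hence ρ(B_{ω*}) = 1.91961 − 1 = 0.91961.

ρ_SOR = 0.91961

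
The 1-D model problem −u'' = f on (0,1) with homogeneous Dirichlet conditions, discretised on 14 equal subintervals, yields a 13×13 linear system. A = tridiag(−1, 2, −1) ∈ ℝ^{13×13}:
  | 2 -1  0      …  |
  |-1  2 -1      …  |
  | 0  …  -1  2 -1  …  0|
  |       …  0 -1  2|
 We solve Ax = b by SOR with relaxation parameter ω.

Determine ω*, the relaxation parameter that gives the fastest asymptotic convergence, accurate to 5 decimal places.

ω* = 1.63596

½·tridiag(1,0,1) at n=13: λ_k = cos(kπ/14); max |λ| at k=1 ⇒ ρ_J = cos(π/14) ≈ 0.97493.
√(1 − cos²(π/14)) = sin(π/14) ≈ 0.222521.
ω* = 2/(1+0.222521) = 1.63596
At ω = 1.63596 every |λ(B_ω)| = ω−1, so ρ_SOR = 0.63596.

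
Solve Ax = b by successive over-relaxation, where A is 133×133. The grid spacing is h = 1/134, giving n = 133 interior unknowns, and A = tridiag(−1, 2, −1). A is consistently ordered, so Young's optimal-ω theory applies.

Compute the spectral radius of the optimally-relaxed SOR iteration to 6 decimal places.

ρ_J = max_k |cos(kπ/134)| = cos(π/134) = 0.999725
√(1−ρ_J²) = |sin(π/134)| = 0.0234426
Young: ω* = 2/(1+√(1−ρ_J²)) = 2/(1+0.0234426) = 2/1.0234426 = 1.954189.
Hence ρ(B_{ω*}) = 1.954189 − 1 = 0.954189.

ρ_SOR = 0.954189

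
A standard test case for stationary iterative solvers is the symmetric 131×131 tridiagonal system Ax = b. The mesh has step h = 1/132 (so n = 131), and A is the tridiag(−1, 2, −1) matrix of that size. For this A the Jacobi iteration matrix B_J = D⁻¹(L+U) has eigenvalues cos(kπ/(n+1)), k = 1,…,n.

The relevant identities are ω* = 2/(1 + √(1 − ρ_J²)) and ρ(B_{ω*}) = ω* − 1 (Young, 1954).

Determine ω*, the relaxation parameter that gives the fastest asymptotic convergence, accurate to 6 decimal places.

[ρ_J] n=131: ρ(B_J) = cos(π/(n+1)) = cos(π/132) = 0.999717.
root = sin(π/132) = 0.0237977  (since 1−cos² = sin²).
ω* = 2/(1+0.0237977) = 1.953511
[ρ_SOR] ω* − 1 = 0.953511.

ω* = 1.953511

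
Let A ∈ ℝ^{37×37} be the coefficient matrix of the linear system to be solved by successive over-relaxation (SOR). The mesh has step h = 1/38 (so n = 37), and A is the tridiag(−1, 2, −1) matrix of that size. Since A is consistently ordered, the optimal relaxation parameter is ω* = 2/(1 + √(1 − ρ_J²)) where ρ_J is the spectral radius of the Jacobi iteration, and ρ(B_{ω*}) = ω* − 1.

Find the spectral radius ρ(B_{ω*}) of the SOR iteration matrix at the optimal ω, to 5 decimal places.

n=37: λ(B_J) = 1 − λ(A)/2 = cos(kπ/38); k=1 gives ρ_J = 0.99658.
1 − cos²(π/38) = sin²(π/38) ⇒ √(1−ρ_J²) = sin(π/38) = 0.082579.
Young: ω* = 2/(1+√(1−ρ_J²)) = 2/(1+0.082579) = 2/1.082579 = 1.84744.
ρ_SOR = ω* − 1 = 1.84744 − 1 = 0.84744.

ρ_SOR = 0.84744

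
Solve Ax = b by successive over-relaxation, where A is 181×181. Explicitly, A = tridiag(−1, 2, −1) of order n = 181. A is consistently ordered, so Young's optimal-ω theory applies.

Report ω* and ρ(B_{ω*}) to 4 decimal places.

B_J for the 181×181 system has eigenvalues cos(kπ/182); ρ_J = cos(π/182) = 0.9999.
√(1−ρ_J²) = |sin(π/182)| = 0.01726
ω* = 2 / (1 + 0.01726) = 2 / 1.01726 ≈ 1.9661.
ρ_SOR = ω* − 1 = 1.9661 − 1 = 0.9661.

ω* = 1.9661, ρ_SOR = 0.9661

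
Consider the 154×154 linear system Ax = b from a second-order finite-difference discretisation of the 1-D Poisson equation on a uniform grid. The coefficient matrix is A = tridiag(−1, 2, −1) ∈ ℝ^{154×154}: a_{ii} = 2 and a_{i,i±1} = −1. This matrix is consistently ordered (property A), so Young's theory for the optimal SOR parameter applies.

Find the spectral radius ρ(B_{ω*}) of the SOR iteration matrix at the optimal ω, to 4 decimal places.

spectrum of D⁻¹(L+U) = {cos(kπ/155) : 1≤k≤154}; ρ_J = cos(π/155) = 0.9998.
√(1−ρ_J²) = |sin(π/155)| = 0.02027
Then 2/(1+√(1−ρ_J²)) = 2/(1+0.02027); ω* = 2/1.02027 = 1.9603.
and ρ(B_{ω*}) = 1.9603 − 1 = 0.9603.

ρ_SOR = 0.9603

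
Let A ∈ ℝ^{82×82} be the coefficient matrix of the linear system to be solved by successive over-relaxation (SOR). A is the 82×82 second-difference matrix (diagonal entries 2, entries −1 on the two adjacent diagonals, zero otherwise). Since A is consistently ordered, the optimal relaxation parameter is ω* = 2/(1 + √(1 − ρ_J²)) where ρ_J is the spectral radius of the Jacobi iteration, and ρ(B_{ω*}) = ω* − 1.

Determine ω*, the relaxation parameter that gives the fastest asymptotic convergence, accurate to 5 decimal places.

ω* = 1.92708

n=82: λ(B_J) = 1 − λ(A)/2 = cos(kπ/83); k=1 gives ρ_J = 0.99928.
√(1−ρ_J²) = |sin(π/83)| = 0.037841
[ω*] 2 ÷ (1 + 0.037841) = 2 ÷ 1.037841 = 1.92708.
ρ_SOR = ω* − 1 = 1.92708 − 1 = 0.92708.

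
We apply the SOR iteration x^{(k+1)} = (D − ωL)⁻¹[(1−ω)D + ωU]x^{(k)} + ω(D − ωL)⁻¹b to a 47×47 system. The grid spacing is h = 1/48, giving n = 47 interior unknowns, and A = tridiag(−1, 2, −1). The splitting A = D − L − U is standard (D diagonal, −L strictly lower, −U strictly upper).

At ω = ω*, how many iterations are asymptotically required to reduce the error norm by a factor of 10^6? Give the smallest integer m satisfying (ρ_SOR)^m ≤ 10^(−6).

m = 106

n=47: λ(B_J) = 1 − λ(A)/2 = cos(kπ/48); k=1 gives ρ_J = 0.9978589.
1 − cos²(π/48) = sin²(π/48) ⇒ √(1−ρ_J²) = sin(π/48) = 0.0654031.
ω* = 2/(1 + 0.0654031) = 2/1.0654031 = 1.8772237.
At ω = 1.8772237 every |λ(B_ω)| = ω−1, so ρ_SOR = 0.8772237.
(0.8772237)^m ≤ 10^{−6}  ⇒  m·ln(0.8772237) ≤ −6·ln10  ⇒  m ≥ 105.467  ⇒  m = 106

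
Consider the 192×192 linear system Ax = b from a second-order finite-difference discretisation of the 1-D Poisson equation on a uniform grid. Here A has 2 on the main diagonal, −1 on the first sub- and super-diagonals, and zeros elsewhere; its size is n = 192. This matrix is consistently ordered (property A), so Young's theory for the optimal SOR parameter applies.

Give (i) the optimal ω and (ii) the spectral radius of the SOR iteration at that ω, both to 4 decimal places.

ω* = 1.9680, ρ_SOR = 0.9680

With n=192, ρ(Jacobi) = cos(π/193) = 0.9999.
√(1 − cos²(π/193)) = sin(π/193) ≈ 0.01628.
Young: ω* = 2/(1+√(1−ρ_J²)) = 2/(1+0.01628) = 2/1.01628 = 1.9680.
At ω = 1.9680 every |λ(B_ω)| = ω−1, so ρ_SOR = 0.9680.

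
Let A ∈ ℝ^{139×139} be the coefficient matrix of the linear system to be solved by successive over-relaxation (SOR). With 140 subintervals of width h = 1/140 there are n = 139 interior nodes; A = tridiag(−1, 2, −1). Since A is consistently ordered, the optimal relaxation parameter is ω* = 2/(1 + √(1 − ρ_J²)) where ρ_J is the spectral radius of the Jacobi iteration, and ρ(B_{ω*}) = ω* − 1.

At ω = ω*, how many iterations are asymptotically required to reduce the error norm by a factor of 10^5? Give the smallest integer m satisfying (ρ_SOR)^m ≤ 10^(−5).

ρ_J = max_k |cos(kπ/140)| = cos(π/140) = 0.9997482
root = sin(π/140) = 0.0224381  (since 1−cos² = sin²).
ω* = 2/(1+0.0224381) = 1.9561086
ρ_SOR = ω* − 1 ≈ 0.9561086.
For 5 digits: m = 5·ln10 / (−ln 0.9561086) = 11.5129/0.0448838 = 256.505; round up → m = 257.

m = 257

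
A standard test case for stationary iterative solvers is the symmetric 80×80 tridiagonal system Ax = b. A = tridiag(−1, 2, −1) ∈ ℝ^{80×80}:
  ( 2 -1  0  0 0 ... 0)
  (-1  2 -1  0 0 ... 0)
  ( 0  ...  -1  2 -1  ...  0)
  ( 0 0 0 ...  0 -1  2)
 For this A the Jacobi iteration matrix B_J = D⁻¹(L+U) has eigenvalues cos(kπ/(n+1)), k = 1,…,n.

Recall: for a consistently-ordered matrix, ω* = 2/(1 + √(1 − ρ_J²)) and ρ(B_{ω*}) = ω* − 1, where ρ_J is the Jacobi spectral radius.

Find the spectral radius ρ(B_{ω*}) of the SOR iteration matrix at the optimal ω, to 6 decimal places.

ρ_SOR = 0.925344

spectrum of D⁻¹(L+U) = {cos(kπ/81) : 1≤k≤80}; ρ_J = cos(π/81) = 0.999248.
1 − cos²(π/81) = sin²(π/81) ⇒ √(1−ρ_J²) = sin(π/81) = 0.0387754.
Then 2/(1+√(1−ρ_J²)) = 2/(1+0.0387754); ω* = 2/1.0387754 = 1.925344.
ρ(B_{ω*}) = ω*−1 = 0.925344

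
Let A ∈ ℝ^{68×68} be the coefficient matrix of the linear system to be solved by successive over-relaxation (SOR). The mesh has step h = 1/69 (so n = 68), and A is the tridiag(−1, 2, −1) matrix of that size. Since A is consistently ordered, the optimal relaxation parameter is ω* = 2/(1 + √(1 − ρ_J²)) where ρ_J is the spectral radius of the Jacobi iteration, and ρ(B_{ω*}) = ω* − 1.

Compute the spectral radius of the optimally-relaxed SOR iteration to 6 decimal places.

spectrum of D⁻¹(L+U) = {cos(kπ/69) : 1≤k≤68}; ρ_J = cos(π/69) = 0.998964.
√(1−ρ_J²) simplifies to sin(π/69) = 0.0455146.
Then 2/(1+√(1−ρ_J²)) = 2/(1+0.0455146); ω* = 2/1.0455146 = 1.912934.
and ρ(B_{ω*}) = 1.912934 − 1 = 0.912934.

ρ_SOR = 0.912934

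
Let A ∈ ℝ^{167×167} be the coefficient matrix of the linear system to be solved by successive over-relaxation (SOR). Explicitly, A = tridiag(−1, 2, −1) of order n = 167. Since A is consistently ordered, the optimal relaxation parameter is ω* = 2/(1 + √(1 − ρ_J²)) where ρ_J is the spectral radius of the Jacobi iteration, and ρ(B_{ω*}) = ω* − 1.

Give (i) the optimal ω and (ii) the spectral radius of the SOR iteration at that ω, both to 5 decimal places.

½·tridiag(1,0,1) at n=167: λ_k = cos(kπ/168); max |λ| at k=1 ⇒ ρ_J = cos(π/168) ≈ 0.99983.
√(1−ρ_J²) = |sin(π/168)| = 0.018699
ω* = 2 / (1 + 0.018699) = 2 / 1.018699 ≈ 1.96329.
ρ(B_{ω*}) = ω*−1 = 0.96329

ω* = 1.96329, ρ_SOR = 0.96329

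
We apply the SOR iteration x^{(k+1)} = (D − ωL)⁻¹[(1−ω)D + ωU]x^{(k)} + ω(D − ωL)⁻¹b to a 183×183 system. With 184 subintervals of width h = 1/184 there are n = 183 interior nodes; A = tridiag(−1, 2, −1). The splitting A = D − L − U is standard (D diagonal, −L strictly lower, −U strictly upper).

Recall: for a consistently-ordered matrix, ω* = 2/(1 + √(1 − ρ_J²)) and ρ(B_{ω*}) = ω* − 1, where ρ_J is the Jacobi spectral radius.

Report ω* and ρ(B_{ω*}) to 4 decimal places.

½·tridiag(1,0,1) at n=183: λ_k = cos(kπ/184); max |λ| at k=1 ⇒ ρ_J = cos(π/184) ≈ 0.9999.
√(1 − cos²(π/184)) = sin(π/184) ≈ 0.01707.
ω* = 2/(1 + 0.01707) = 2/1.01707 = 1.9664.
and ρ(B_{ω*}) = 1.9664 − 1 = 0.9664.

ω* = 1.9664, ρ_SOR = 0.9664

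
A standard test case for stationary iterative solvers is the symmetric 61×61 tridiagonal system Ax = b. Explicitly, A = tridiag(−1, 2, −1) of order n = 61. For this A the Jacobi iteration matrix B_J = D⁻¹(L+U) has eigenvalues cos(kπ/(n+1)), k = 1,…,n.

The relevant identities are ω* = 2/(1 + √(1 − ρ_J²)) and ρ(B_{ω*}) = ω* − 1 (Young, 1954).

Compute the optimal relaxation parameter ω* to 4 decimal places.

½·tridiag(1,0,1) at n=61: λ_k = cos(kπ/62); max |λ| at k=1 ⇒ ρ_J = cos(π/62) ≈ 0.9987.
√(1−ρ_J²) simplifies to sin(π/62) = 0.05065.
ω* = 2/(1 + 0.05065) = 2/1.05065 = 1.9036.
ρ(B_{ω*}) = ω*−1 = 0.9036

ω* = 1.9036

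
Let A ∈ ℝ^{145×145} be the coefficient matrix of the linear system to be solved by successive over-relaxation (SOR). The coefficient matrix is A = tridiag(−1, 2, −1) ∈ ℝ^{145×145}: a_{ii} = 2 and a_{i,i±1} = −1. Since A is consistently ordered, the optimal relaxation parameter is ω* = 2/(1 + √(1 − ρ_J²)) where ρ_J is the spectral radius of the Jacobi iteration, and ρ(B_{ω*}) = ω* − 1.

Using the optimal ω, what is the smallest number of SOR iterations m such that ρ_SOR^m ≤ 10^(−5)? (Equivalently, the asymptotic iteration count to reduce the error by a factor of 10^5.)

m = 268

B_J for the 145×145 system has eigenvalues cos(kπ/146); ρ_J = cos(π/146) = 0.9997685.
root = sin(π/146) = 0.0215161  (since 1−cos² = sin²).
ω* = 2/(1 + 0.0215161) = 2/1.0215161 = 1.9578742.
At ω = 1.9578742 every |λ(B_ω)| = ω−1, so ρ_SOR = 0.9578742.
(0.9578742)^m ≤ 10^{−5}  ⇒  m·ln(0.9578742) ≤ −5·ln10  ⇒  m ≥ 267.500  ⇒  m = 268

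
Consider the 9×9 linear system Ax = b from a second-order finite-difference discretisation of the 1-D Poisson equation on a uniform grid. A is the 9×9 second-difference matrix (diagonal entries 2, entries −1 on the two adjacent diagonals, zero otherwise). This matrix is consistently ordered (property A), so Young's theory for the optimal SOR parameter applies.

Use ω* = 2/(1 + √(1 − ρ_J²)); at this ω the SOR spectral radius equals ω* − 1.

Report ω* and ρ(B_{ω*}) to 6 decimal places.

spectrum of D⁻¹(L+U) = {cos(kπ/10) : 1≤k≤9}; ρ_J = cos(π/10) = 0.951057.
root = sin(π/10) = 0.3090170  (since 1−cos² = sin²).
So ω* = 2/1.3090170 = 1.527864 (Young).
and ρ(B_{ω*}) = 1.527864 − 1 = 0.527864.

ω* = 1.527864, ρ_SOR = 0.527864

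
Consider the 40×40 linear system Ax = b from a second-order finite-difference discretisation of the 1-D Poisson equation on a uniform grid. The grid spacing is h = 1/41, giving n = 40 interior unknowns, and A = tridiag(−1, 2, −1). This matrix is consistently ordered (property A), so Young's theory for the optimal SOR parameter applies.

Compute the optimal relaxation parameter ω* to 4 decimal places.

[ρ_J] n=40: ρ(B_J) = cos(π/(n+1)) = cos(π/41) = 0.9971.
√(1−ρ_J²) = |sin(π/41)| = 0.07655
So ω* = 2/1.07655 = 1.8578 (Young).
ρ_SOR = ω* − 1 = 1.8578 − 1 = 0.8578.

ω* = 1.8578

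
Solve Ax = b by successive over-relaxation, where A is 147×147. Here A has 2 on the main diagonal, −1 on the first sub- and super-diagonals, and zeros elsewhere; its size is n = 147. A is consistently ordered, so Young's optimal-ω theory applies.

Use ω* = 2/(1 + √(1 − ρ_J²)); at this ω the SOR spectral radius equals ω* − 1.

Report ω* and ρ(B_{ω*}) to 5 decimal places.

[ρ_J] n=147: ρ(B_J) = cos(π/(n+1)) = cos(π/148) = 0.99977.
√(1 − cos²(π/148)) = sin(π/148) ≈ 0.021225.
So ω* = 2/1.021225 = 1.95843 (Young).
and ρ(B_{ω*}) = 1.95843 − 1 = 0.95843.

ω* = 1.95843, ρ_SOR = 0.95843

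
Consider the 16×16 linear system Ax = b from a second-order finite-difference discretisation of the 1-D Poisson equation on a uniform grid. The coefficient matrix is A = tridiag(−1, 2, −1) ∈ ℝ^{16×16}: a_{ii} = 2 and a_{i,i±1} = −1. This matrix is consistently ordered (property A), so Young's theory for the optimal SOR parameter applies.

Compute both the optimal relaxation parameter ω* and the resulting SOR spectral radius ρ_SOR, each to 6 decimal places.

ω* = 1.689547, ρ_SOR = 0.689547

B_J for the 16×16 system has eigenvalues cos(kπ/17); ρ_J = cos(π/17) = 0.982973.
root = sin(π/17) = 0.1837495  (since 1−cos² = sin²).
ω* = 2/(1 + 0.1837495) = 2/1.1837495 = 1.689547.
[ρ_SOR] ω* − 1 = 0.689547.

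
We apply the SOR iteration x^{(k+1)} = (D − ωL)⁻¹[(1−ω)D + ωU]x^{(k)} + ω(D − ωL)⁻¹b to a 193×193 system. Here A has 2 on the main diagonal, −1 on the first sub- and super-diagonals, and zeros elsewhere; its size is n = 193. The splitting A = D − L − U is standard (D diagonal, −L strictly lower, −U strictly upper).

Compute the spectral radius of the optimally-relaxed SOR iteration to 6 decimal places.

ρ_SOR = 0.968130

With n=193, ρ(Jacobi) = cos(π/194) = 0.999869.
√(1 − cos²(π/194)) = sin(π/194) ≈ 0.0161931.
Young: ω* = 2/(1+√(1−ρ_J²)) = 2/(1+0.0161931) = 2/1.0161931 = 1.968130.
ρ(B_{ω*}) = ω*−1 = 0.968130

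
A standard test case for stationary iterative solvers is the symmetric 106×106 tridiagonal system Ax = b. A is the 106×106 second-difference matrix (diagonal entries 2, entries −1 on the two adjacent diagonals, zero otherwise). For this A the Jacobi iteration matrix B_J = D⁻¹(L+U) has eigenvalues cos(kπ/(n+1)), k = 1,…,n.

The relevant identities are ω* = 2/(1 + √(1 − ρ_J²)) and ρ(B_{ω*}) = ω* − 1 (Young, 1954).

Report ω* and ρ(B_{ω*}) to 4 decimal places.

ω* = 1.9430, ρ_SOR = 0.9430

spectrum of D⁻¹(L+U) = {cos(kπ/107) : 1≤k≤106}; ρ_J = cos(π/107) = 0.9996.
√(1−ρ_J²) simplifies to sin(π/107) = 0.02936.
ω* = 2/(1+0.02936) = 1.9430
ρ(B_{ω*}) = ω*−1 = 0.9430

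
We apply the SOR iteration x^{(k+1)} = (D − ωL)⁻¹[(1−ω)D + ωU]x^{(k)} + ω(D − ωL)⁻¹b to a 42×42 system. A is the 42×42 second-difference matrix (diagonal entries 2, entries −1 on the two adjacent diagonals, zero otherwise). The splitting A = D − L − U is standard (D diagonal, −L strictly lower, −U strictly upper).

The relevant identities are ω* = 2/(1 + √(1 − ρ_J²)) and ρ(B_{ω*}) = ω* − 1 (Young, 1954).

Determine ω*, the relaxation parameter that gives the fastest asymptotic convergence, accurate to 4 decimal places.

B_J for the 42×42 system has eigenvalues cos(kπ/43); ρ_J = cos(π/43) = 0.9973.
√(1−ρ_J²) simplifies to sin(π/43) = 0.07300.
ω* = 2/(1 + 0.07300) = 2/1.07300 = 1.8639.
[ρ_SOR] ω* − 1 = 0.8639.

ω* = 1.8639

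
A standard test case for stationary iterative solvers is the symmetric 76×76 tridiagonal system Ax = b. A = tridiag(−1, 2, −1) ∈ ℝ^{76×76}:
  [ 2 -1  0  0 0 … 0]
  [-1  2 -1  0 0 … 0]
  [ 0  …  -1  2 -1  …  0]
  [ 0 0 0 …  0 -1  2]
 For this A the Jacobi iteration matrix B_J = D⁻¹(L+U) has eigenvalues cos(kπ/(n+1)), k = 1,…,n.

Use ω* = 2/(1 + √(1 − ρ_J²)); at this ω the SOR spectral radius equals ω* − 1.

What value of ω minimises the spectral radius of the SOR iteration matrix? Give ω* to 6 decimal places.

ω* = 1.921620

B_J for the 76×76 system has eigenvalues cos(kπ/77); ρ_J = cos(π/77) = 0.999168.
root = sin(π/77) = 0.0407886  (since 1−cos² = sin²).
Then 2/(1+√(1−ρ_J²)) = 2/(1+0.0407886); ω* = 2/1.0407886 = 1.921620.
ρ(B_{ω*}) = ω*−1 = 0.921620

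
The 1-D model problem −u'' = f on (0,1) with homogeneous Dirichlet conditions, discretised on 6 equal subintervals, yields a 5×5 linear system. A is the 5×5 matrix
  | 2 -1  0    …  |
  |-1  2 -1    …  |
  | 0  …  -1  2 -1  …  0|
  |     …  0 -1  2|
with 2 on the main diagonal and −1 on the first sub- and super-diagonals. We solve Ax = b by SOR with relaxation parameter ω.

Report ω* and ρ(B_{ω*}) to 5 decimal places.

B_J for the 5×5 system has eigenvalues cos(kπ/6); ρ_J = cos(π/6) = 0.86603.
√(1−ρ_J²) = |sin(π/6)| = 0.500000
ω* = 2/(1 + 0.500000) = 2/1.500000 = 1.33333.
[ρ_SOR] ω* − 1 = 0.33333.

ω* = 1.33333, ρ_SOR = 0.33333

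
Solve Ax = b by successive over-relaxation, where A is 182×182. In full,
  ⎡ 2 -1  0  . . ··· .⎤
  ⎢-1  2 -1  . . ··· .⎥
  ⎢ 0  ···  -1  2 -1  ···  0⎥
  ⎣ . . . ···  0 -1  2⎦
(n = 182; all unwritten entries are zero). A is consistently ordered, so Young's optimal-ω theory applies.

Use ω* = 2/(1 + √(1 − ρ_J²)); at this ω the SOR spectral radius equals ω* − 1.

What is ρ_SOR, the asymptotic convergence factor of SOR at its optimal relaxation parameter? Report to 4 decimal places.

With n=182, ρ(Jacobi) = cos(π/183) = 0.9999.
root = sin(π/183) = 0.01717  (since 1−cos² = sin²).
ω* = 2/(1+0.01717) = 1.9662
[ρ_SOR] ω* − 1 = 0.9662.

ρ_SOR = 0.9662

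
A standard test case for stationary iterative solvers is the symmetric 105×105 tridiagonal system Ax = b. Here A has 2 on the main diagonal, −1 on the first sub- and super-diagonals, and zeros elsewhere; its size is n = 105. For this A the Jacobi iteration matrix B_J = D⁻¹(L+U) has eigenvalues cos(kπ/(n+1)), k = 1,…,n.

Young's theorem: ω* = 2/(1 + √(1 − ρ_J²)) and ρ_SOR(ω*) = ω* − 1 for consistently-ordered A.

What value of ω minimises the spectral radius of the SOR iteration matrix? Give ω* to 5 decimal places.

ω* = 1.94244

ρ_J = max_k |cos(kπ/106)| = cos(π/106) = 0.99956
1 − cos²(π/106) = sin²(π/106) ⇒ √(1−ρ_J²) = sin(π/106) = 0.029633.
Then 2/(1+√(1−ρ_J²)) = 2/(1+0.029633); ω* = 2/1.029633 = 1.94244.
and ρ(B_{ω*}) = 1.94244 − 1 = 0.94244.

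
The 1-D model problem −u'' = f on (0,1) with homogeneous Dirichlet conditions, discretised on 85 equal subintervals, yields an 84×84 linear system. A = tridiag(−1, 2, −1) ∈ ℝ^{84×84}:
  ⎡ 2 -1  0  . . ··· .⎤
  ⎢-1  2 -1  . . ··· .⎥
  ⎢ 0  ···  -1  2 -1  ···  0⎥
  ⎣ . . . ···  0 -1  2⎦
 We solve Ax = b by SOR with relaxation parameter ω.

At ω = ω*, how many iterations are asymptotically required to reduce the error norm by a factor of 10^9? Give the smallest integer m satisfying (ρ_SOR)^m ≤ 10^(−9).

m = 281

With n=84, ρ(Jacobi) = cos(π/85) = 0.9993171.
√(1−ρ_J²) simplifies to sin(π/85) = 0.0369515.
ω* = 2/(1+0.0369515) = 1.9287305
ρ(B_{ω*}) = ω*−1 = 0.9287305
Need (0.9287305)^m ≤ 10^(−9): m ≥ 9·ln10/|ln 0.9287305| = 20.7233/0.0739367 = 280.284 ⇒ m = 281.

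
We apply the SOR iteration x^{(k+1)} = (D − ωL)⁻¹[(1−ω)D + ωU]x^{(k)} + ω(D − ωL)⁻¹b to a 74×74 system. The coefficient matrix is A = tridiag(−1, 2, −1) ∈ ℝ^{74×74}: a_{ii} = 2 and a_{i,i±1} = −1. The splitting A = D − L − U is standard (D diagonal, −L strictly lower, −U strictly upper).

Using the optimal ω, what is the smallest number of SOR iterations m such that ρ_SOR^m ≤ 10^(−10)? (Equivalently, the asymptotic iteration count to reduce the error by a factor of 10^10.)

[ρ_J] n=74: ρ(B_J) = cos(π/(n+1)) = cos(π/75) = 0.9991228.
root = sin(π/75) = 0.0418757  (since 1−cos² = sin²).
[ω*] 2 ÷ (1 + 0.0418757) = 2 ÷ 1.0418757 = 1.9196148.
At ω = 1.9196148 every |λ(B_ω)| = ω−1, so ρ_SOR = 0.9196148.
m ≥ 10·ln10 / (−ln 0.9196148) = 274.771; smallest integer m = 275.

m = 275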